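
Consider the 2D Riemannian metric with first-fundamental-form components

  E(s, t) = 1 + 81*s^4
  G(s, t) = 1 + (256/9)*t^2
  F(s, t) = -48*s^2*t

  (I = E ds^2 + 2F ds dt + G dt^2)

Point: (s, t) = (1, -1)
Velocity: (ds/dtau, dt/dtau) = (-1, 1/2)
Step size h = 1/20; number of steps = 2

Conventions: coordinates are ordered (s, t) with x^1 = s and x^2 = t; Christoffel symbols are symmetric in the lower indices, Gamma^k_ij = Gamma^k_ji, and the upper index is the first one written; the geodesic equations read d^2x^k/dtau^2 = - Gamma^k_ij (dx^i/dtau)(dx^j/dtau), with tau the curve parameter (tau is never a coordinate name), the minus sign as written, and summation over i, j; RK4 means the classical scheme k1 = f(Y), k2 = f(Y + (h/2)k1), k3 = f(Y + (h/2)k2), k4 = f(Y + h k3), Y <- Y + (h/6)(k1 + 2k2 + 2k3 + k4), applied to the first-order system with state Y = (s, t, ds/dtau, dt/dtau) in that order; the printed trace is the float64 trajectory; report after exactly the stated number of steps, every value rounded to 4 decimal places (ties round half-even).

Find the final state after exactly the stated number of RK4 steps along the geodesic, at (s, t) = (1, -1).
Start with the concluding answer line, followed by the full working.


Answer: s = 0.8924, t = -0.9548, ds/dtau = -1.1616, dt/dtau = 0.3951

f(Y) = (ds/dtau, dt/dtau, -Gamma^s_ij Y'^i Y'^j, -Gamma^t_ij Y'^i Y'^j) with the Gammas evaluated at the stage position; h = 0.050000; intermediate values shown to 6 dp
step 0: s = 1.0000, t = -1.0000, ds/dtau = -1.0000, dt/dtau = 0.5000
step 1:
  k1: at (s, t) = (1.000000, -1.000000), (ds/dtau, dt/dtau) = (-1.000000, 0.500000); Gamma_sss = 1.466801, Gamma_sst = 0.000000, Gamma_stt = -0.434608, Gamma_tss = 0.869215, Gamma_tst = 0.000000, Gamma_ttt = -0.257545; k1 = (-1.000000, 0.500000, -1.358149, -0.804829)
  k2: at (s, t) = (0.975000, -0.987500), (ds/dtau, dt/dtau) = (-1.033954, 0.479879); Gamma_sss = 1.472988, Gamma_sst = 0.000000, Gamma_stt = -0.447632, Gamma_tss = 0.906741, Gamma_tst = 0.000000, Gamma_ttt = -0.275553; k2 = (-1.033954, 0.479879, -1.471630, -0.905905)
  k3: at (s, t) = (0.974151, -0.988003), (ds/dtau, dt/dtau) = (-1.036791, 0.477352); Gamma_sss = 1.472413, Gamma_sst = 0.000000, Gamma_stt = -0.447847, Gamma_tss = 0.908430, Gamma_tst = 0.000000, Gamma_ttt = -0.276307; k3 = (-1.036791, 0.477352, -1.480700, -0.913542)
  k4: at (s, t) = (0.948160, -0.976132), (ds/dtau, dt/dtau) = (-1.074035, 0.454323); Gamma_sss = 1.475814, Gamma_sst = 0.000000, Gamma_stt = -0.461186, Gamma_tss = 0.949583, Gamma_tst = 0.000000, Gamma_ttt = -0.296741; k4 = (-1.074035, 0.454323, -1.607234, -1.034142)
  Y <- Y + (h/6)(k1 + 2k2 + 2k3 + k4): s = 0.9482, t = -0.9761, ds/dtau = -1.0739, dt/dtau = 0.4544
step 2:
  k1: at (s, t) = (0.948204, -0.976093), (ds/dtau, dt/dtau) = (-1.073917, 0.454351); Gamma_sss = 1.475862, Gamma_sst = 0.000000, Gamma_stt = -0.461180, Gamma_tss = 0.949489, Gamma_tst = 0.000000, Gamma_ttt = -0.296698; k1 = (-1.073917, 0.454351, -1.606905, -1.033794)
  k2: at (s, t) = (0.921356, -0.964735), (ds/dtau, dt/dtau) = (-1.114090, 0.428506); Gamma_sss = 1.475998, Gamma_sst = 0.000000, Gamma_stt = -0.474662, Gamma_tss = 0.994020, Gamma_tst = 0.000000, Gamma_ttt = -0.319664; k2 = (-1.114090, 0.428506, -1.744847, -1.175077)
  k3: at (s, t) = (0.920352, -0.965381), (ds/dtau, dt/dtau) = (-1.117538, 0.424974); Gamma_sss = 1.474933, Gamma_sst = 0.000000, Gamma_stt = -0.474837, Gamma_tss = 0.996138, Gamma_tst = 0.000000, Gamma_ttt = -0.320695; k3 = (-1.117538, 0.424974, -1.756275, -1.186150)
  k4: at (s, t) = (0.892327, -0.954845), (ds/dtau, dt/dtau) = (-1.161731, 0.395044); Gamma_sss = 1.470245, Gamma_sst = 0.000000, Gamma_stt = -0.488193, Gamma_tss = 1.044793, Gamma_tst = 0.000000, Gamma_ttt = -0.346923; k4 = (-1.161731, 0.395044, -1.908082, -1.355932)
  Y <- Y + (h/6)(k1 + 2k2 + 2k3 + k4): s = 0.8924, t = -0.9548, ds/dtau = -1.1616, dt/dtau = 0.3951


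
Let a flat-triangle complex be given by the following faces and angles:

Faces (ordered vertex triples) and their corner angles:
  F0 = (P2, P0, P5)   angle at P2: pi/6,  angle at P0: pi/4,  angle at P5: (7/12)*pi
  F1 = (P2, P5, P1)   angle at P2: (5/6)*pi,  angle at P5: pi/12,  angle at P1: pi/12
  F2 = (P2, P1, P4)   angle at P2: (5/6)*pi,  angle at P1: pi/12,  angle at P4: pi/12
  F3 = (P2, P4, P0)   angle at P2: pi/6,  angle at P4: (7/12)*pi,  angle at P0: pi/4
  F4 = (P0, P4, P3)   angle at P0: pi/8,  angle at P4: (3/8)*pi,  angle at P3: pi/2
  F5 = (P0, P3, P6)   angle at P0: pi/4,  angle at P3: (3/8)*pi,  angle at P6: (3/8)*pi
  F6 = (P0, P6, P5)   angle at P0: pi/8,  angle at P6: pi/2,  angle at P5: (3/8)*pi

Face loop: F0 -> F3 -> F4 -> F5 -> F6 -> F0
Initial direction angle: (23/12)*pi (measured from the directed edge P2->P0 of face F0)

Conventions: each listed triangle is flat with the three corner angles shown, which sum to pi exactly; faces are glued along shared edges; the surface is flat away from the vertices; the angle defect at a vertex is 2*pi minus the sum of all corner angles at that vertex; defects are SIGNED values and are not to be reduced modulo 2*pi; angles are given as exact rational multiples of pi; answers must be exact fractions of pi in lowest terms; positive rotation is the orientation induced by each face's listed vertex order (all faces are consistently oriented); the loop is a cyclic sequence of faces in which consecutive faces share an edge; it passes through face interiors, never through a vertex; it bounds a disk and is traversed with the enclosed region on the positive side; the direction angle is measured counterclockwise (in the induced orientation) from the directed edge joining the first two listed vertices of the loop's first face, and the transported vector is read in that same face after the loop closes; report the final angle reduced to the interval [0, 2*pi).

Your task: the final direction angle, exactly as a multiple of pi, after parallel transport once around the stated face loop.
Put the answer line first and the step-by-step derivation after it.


Answer: final direction angle = (11/12)*pi

enclosed vertex P0: corner angles sum to pi, defect = 2*pi - pi = pi
summing the enclosed defects onto the initial angle, mod 2*pi in the induced orientation:
final angle = (23/12)*pi + pi = (11/12)*pi (mod 2*pi)


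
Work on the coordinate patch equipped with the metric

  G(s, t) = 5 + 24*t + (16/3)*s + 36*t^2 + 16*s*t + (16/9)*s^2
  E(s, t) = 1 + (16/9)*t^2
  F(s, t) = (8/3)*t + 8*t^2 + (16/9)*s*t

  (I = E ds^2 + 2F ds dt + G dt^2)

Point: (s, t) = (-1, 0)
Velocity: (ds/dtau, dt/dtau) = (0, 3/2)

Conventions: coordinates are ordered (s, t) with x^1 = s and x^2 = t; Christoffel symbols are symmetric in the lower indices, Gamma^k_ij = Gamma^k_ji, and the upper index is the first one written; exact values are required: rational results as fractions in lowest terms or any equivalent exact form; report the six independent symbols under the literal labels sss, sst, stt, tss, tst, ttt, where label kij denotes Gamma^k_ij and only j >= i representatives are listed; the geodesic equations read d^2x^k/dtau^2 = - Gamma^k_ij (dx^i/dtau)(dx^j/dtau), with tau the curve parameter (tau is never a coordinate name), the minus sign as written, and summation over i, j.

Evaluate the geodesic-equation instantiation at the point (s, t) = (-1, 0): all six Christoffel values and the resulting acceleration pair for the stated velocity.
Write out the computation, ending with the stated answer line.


E = 1, F = 0, G = 13/9 at the point
E_s = 0, E_t = 0, F_s = 0, F_t = 8/9, G_s = 16/9, G_t = 8
EG - F^2 = 13/9;  g^inv = (9/13) * [[13/9, 0], [0, 1]]
first-kind symbols [ij,l] = (1/2)(d_i g_jl + d_j g_il - d_l g_ij): [ss,s] = E_s/2 = 0, [ss,t] = F_s - E_t/2 = 0, [st,s] = E_t/2 = 0, [st,t] = G_s/2 = 8/9, [tt,s] = F_t - G_s/2 = 0, [tt,t] = G_t/2 = 4
Gamma^s_ij = (G*[ij,s] - F*[ij,t])/(EG - F^2), Gamma^t_ij = (E*[ij,t] - F*[ij,s])/(EG - F^2)
Gamma_sss = 0, Gamma_sst = 0, Gamma_stt = 0, Gamma_tss = 0, Gamma_tst = 8/13, Gamma_ttt = 36/13
d^2s/dtau^2 = -(Gamma_sss*(0)^2 + 2*Gamma_sst*(0)*(3/2) + Gamma_stt*(3/2)^2) = 0
d^2t/dtau^2 = -(Gamma_tss*(0)^2 + 2*Gamma_tst*(0)*(3/2) + Gamma_ttt*(3/2)^2) = -81/13

Answer: Gamma_sss = 0, Gamma_sst = 0, Gamma_stt = 0, Gamma_tss = 0, Gamma_tst = 8/13, Gamma_ttt = 36/13; accelerations (d^2s/dtau^2, d^2t/dtau^2) = (0, -81/13)


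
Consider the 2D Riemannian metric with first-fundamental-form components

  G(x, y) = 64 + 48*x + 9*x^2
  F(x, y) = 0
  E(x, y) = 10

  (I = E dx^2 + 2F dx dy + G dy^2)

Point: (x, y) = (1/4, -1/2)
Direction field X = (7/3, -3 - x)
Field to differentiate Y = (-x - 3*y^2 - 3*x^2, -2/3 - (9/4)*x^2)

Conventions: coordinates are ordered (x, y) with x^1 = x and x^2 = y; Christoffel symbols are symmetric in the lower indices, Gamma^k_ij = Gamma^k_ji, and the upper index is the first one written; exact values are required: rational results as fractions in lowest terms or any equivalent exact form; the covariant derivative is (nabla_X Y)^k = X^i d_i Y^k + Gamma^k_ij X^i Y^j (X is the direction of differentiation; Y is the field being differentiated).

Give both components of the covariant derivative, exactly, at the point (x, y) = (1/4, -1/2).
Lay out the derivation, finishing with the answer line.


E = 10, F = 0, G = 1225/16 at the point
E_x = 0, E_y = 0, F_x = 0, F_y = 0, G_x = 105/2, G_y = 0
EG - F^2 = 6125/8;  g^inv = (8/6125) * [[1225/16, 0], [0, 10]]
first-kind symbols [ij,l] = (1/2)(d_i g_jl + d_j g_il - d_l g_ij): [xx,x] = E_x/2 = 0, [xx,y] = F_x - E_y/2 = 0, [xy,x] = E_y/2 = 0, [xy,y] = G_x/2 = 105/4, [yy,x] = F_y - G_x/2 = -105/4, [yy,y] = G_y/2 = 0
Gamma^x_ij = (G*[ij,x] - F*[ij,y])/(EG - F^2), Gamma^y_ij = (E*[ij,y] - F*[ij,x])/(EG - F^2)
Gamma_xxx = 0, Gamma_xxy = 0, Gamma_xyy = -21/8, Gamma_yxx = 0, Gamma_yxy = 12/35, Gamma_yyy = 0
X = (7/3, -13/4), Y = (-19/16, -155/192) at the point

Answer: (nabla_X Y)^x = -138059/6144, (nabla_X Y)^y = -409/210


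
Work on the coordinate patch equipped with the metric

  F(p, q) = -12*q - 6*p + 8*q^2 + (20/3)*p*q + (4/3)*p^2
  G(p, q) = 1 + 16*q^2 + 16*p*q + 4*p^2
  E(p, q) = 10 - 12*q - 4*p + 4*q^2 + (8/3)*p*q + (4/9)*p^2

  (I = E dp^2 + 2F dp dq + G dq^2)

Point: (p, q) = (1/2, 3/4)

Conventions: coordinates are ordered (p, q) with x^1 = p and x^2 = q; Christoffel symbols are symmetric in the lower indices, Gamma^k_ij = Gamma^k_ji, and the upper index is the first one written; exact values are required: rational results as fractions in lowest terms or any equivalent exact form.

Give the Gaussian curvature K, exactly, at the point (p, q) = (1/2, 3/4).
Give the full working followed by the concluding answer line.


E = 85/36, F = -14/3, G = 17, EG - F^2 = 661/36 at the point
E_p = -14/9, E_q = -14/3, F_p = 1/3, F_q = 10/3, G_p = 16, G_q = 32
E_qq = 8, F_pq = 20/3, G_pp = 8
Apply the Brioschi formula K = (det M1 - det M2)/(EG - F^2)^2 over the derivative matrices of E, F, G.
M1 = [[-E_qq/2 + F_pq - G_pp/2, E_p/2, F_p - E_q/2], [F_q - G_p/2, E, F], [G_q/2, F, G]] = [[-4/3, -7/9, 8/3], [-14/3, 85/36, -14/3], [16, -14/3, 17]]; det M1 = -637/9
M2 = [[0, E_q/2, G_p/2], [E_q/2, E, F], [G_p/2, F, G]] = [[0, -7/3, 8], [-7/3, 85/36, -14/3], [8, -14/3, 17]]; det M2 = -625/9
det M1 - det M2 = -4/3; K = -4/3 / (661/36)^2 = -1728/436921

Answer: K = -1728/436921


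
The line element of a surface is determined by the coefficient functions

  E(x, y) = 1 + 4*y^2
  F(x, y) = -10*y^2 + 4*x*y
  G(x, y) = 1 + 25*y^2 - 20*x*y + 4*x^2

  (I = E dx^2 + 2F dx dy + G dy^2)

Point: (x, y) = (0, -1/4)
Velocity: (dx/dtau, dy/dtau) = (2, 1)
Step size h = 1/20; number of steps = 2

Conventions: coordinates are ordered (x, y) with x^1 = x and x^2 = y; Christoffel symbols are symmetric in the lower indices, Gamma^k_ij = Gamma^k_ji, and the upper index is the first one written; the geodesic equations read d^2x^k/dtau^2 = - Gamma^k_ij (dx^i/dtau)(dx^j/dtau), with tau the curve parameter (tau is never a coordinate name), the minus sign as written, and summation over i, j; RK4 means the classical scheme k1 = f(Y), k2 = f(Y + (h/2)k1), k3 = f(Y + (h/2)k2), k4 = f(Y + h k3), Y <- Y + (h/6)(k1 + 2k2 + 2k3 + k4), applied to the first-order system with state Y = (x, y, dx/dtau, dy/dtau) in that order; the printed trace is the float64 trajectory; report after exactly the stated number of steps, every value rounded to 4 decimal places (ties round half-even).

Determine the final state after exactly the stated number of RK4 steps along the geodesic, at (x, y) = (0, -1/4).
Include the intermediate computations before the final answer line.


f(Y) = (dx/dtau, dy/dtau, -Gamma^x_ij Y'^i Y'^j, -Gamma^y_ij Y'^i Y'^j) with the Gammas evaluated at the stage position; h = 0.050000; intermediate values shown to 6 dp
step 0: x = 0.0000, y = -0.2500, dx/dtau = 2.0000, dy/dtau = 1.0000
step 1:
  k1: at (x, y) = (0.000000, -0.250000), (dx/dtau, dy/dtau) = (2.000000, 1.000000); Gamma_xxx = 0.000000, Gamma_xxy = -0.355556, Gamma_xyy = 0.888889, Gamma_yxx = 0.000000, Gamma_yxy = 0.888889, Gamma_yyy = -2.222222; k1 = (2.000000, 1.000000, 0.533333, -1.333333)
  k2: at (x, y) = (0.050000, -0.225000), (dx/dtau, dy/dtau) = (2.013333, 0.966667); Gamma_xxx = 0.000000, Gamma_xxy = -0.332948, Gamma_xyy = 0.832370, Gamma_yxx = 0.000000, Gamma_yxy = 0.906358, Gamma_yyy = -2.265896; k2 = (2.013333, 0.966667, 0.518178, -1.410596)
  k3: at (x, y) = (0.050333, -0.225833), (dx/dtau, dy/dtau) = (2.012954, 0.964735); Gamma_xxx = 0.000000, Gamma_xxy = -0.332537, Gamma_xyy = 0.831342, Gamma_yxx = 0.000000, Gamma_yxy = 0.905457, Gamma_yyy = -2.263642; k3 = (2.012954, 0.964735, 0.517810, -1.409933)
  k4: at (x, y) = (0.100648, -0.201763), (dx/dtau, dy/dtau) = (2.025890, 0.929503); Gamma_xxx = 0.000000, Gamma_xxy = -0.307191, Gamma_xyy = 0.767977, Gamma_yxx = 0.000000, Gamma_yxy = 0.921216, Gamma_yyy = -2.303041; k4 = (2.025890, 0.929503, 0.493411, -1.479660)
  Y <- Y + (h/6)(k1 + 2k2 + 2k3 + k4): x = 0.1007, y = -0.2017, dx/dtau = 2.0258, dy/dtau = 0.9295
step 2:
  k1: at (x, y) = (0.100654, -0.201731), (dx/dtau, dy/dtau) = (2.025823, 0.929550); Gamma_xxx = 0.000000, Gamma_xxy = -0.307190, Gamma_xyy = 0.767975, Gamma_yxx = 0.000000, Gamma_yxy = 0.921248, Gamma_yyy = -2.303120; k1 = (2.025823, 0.929550, 0.493362, -1.479569)
  k2: at (x, y) = (0.151299, -0.178492), (dx/dtau, dy/dtau) = (2.038157, 0.892560); Gamma_xxx = 0.000000, Gamma_xxy = -0.279374, Gamma_xyy = 0.698434, Gamma_yxx = 0.000000, Gamma_yxy = 0.935246, Gamma_yyy = -2.338115; k2 = (2.038157, 0.892560, 0.460043, -1.540066)
  k3: at (x, y) = (0.151608, -0.179417), (dx/dtau, dy/dtau) = (2.037324, 0.891048); Gamma_xxx = 0.000000, Gamma_xxy = -0.279304, Gamma_xyy = 0.698261, Gamma_yxx = 0.000000, Gamma_yxy = 0.934274, Gamma_yyy = -2.335685; k3 = (2.037324, 0.891048, 0.459676, -1.537619)
  k4: at (x, y) = (0.202520, -0.157178), (dx/dtau, dy/dtau) = (2.048806, 0.852669); Gamma_xxx = 0.000000, Gamma_xxy = -0.249773, Gamma_xyy = 0.624433, Gamma_yxx = 0.000000, Gamma_yxy = 0.946258, Gamma_yyy = -2.365646; k4 = (2.048806, 0.852669, 0.418694, -1.586210)
  Y <- Y + (h/6)(k1 + 2k2 + 2k3 + k4): x = 0.2025, y = -0.1572, dx/dtau = 2.0488, dy/dtau = 0.8527

Answer: x = 0.2025, y = -0.1572, dx/dtau = 2.0488, dy/dtau = 0.8527


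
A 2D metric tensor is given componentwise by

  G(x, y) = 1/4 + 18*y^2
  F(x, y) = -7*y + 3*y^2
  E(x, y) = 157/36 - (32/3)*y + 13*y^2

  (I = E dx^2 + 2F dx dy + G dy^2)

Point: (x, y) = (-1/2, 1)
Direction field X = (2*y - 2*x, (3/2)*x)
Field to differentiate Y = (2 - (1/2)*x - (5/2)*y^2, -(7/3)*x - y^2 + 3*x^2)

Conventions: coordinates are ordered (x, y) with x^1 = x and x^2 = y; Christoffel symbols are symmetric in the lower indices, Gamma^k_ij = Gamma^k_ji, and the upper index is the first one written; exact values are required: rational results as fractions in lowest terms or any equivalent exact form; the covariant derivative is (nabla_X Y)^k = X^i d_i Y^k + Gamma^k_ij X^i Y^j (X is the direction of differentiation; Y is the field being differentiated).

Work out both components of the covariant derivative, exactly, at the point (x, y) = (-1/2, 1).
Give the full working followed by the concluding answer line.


E = 241/36, F = -4, G = 73/4 at the point
E_x = 0, E_y = 46/3, F_x = 0, F_y = -1, G_x = 0, G_y = 36
EG - F^2 = 15289/144;  g^inv = (144/15289) * [[73/4, 4], [4, 241/36]]
first-kind symbols [ij,l] = (1/2)(d_i g_jl + d_j g_il - d_l g_ij): [xx,x] = E_x/2 = 0, [xx,y] = F_x - E_y/2 = -23/3, [xy,x] = E_y/2 = 23/3, [xy,y] = G_x/2 = 0, [yy,x] = F_y - G_x/2 = -1, [yy,y] = G_y/2 = 18
Gamma^x_ij = (G*[ij,x] - F*[ij,y])/(EG - F^2), Gamma^y_ij = (E*[ij,y] - F*[ij,x])/(EG - F^2)
Gamma_xxx = -4416/15289, Gamma_xxy = 20148/15289, Gamma_xyy = 7740/15289, Gamma_yxx = -22172/45867, Gamma_yxy = 4416/15289, Gamma_yyy = 16776/15289
X = (3, -3/4), Y = (-1/4, 11/12) at the point

Answer: (nabla_X Y)^x = 366303/61156, (nabla_X Y)^y = -214709/15289


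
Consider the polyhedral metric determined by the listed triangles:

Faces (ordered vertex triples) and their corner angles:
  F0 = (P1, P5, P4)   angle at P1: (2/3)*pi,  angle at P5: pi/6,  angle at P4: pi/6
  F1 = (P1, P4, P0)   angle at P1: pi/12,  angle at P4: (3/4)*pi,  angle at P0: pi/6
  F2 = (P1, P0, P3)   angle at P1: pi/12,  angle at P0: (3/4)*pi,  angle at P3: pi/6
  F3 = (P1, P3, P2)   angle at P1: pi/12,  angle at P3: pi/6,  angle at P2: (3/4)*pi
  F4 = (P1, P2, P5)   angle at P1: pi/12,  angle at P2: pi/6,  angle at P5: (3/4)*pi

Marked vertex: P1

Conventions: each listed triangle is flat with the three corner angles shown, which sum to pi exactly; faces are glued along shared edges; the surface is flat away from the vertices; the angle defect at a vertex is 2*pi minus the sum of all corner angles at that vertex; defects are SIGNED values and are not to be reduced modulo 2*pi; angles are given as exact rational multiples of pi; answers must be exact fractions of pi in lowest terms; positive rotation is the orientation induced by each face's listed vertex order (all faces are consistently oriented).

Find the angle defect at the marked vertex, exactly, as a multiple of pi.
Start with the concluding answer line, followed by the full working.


Answer: defect(P1) = pi

Sum of corner angles at P1: pi
defect = 2*pi - pi


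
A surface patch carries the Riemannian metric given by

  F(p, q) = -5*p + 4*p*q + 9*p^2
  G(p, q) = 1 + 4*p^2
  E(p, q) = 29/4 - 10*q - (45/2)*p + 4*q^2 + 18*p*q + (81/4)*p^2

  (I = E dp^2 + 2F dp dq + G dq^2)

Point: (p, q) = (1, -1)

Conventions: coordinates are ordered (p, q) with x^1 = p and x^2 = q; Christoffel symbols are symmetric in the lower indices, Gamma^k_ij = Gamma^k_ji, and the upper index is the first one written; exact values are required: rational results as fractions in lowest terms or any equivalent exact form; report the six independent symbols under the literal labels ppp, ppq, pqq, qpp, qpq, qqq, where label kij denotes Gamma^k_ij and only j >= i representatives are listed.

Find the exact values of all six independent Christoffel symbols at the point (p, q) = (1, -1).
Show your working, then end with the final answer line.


E = 1, F = 0, G = 5 at the point
E_p = 0, E_q = 0, F_p = 9, F_q = 4, G_p = 8, G_q = 0
EG - F^2 = 5;  g^inv = (1/5) * [[5, 0], [0, 1]]
first-kind symbols [ij,l] = (1/2)(d_i g_jl + d_j g_il - d_l g_ij): [pp,p] = E_p/2 = 0, [pp,q] = F_p - E_q/2 = 9, [pq,p] = E_q/2 = 0, [pq,q] = G_p/2 = 4, [qq,p] = F_q - G_p/2 = 0, [qq,q] = G_q/2 = 0
Gamma^p_ij = (G*[ij,p] - F*[ij,q])/(EG - F^2), Gamma^q_ij = (E*[ij,q] - F*[ij,p])/(EG - F^2)

Answer: Gamma_ppp = 0, Gamma_ppq = 0, Gamma_pqq = 0, Gamma_qpp = 9/5, Gamma_qpq = 4/5, Gamma_qqq = 0


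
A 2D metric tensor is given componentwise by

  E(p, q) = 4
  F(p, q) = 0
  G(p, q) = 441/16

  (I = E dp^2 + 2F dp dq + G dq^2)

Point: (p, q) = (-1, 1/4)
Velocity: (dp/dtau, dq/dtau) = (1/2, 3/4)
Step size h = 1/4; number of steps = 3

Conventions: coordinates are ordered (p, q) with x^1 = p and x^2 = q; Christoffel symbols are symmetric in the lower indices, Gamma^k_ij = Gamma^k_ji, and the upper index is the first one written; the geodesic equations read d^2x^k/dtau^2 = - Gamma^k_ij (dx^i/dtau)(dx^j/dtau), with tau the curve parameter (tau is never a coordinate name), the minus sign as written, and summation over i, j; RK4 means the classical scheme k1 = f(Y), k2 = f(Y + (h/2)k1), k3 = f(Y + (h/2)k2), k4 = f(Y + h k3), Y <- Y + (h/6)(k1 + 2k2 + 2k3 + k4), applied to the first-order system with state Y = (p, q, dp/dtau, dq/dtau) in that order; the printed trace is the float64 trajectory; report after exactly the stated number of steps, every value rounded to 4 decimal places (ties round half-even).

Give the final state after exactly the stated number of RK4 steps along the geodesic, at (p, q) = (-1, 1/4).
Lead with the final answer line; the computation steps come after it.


Answer: p = -0.6250, q = 0.8125, dp/dtau = 0.5000, dq/dtau = 0.7500

f(Y) = (dp/dtau, dq/dtau, -Gamma^p_ij Y'^i Y'^j, -Gamma^q_ij Y'^i Y'^j) with the Gammas evaluated at the stage position; h = 0.250000; intermediate values shown to 6 dp
step 0: p = -1.0000, q = 0.2500, dp/dtau = 0.5000, dq/dtau = 0.7500
step 1:
  k1: at (p, q) = (-1.000000, 0.250000), (dp/dtau, dq/dtau) = (0.500000, 0.750000); Gamma_ppp = 0.000000, Gamma_ppq = 0.000000, Gamma_pqq = 0.000000, Gamma_qpp = 0.000000, Gamma_qpq = 0.000000, Gamma_qqq = 0.000000; k1 = (0.500000, 0.750000, 0.000000, 0.000000)
  k2: at (p, q) = (-0.937500, 0.343750), (dp/dtau, dq/dtau) = (0.500000, 0.750000); Gamma_ppp = 0.000000, Gamma_ppq = 0.000000, Gamma_pqq = 0.000000, Gamma_qpp = 0.000000, Gamma_qpq = 0.000000, Gamma_qqq = 0.000000; k2 = (0.500000, 0.750000, 0.000000, 0.000000)
  k3: at (p, q) = (-0.937500, 0.343750), (dp/dtau, dq/dtau) = (0.500000, 0.750000); Gamma_ppp = 0.000000, Gamma_ppq = 0.000000, Gamma_pqq = 0.000000, Gamma_qpp = 0.000000, Gamma_qpq = 0.000000, Gamma_qqq = 0.000000; k3 = (0.500000, 0.750000, 0.000000, 0.000000)
  k4: at (p, q) = (-0.875000, 0.437500), (dp/dtau, dq/dtau) = (0.500000, 0.750000); Gamma_ppp = 0.000000, Gamma_ppq = 0.000000, Gamma_pqq = 0.000000, Gamma_qpp = 0.000000, Gamma_qpq = 0.000000, Gamma_qqq = 0.000000; k4 = (0.500000, 0.750000, 0.000000, 0.000000)
  Y <- Y + (h/6)(k1 + 2k2 + 2k3 + k4): p = -0.8750, q = 0.4375, dp/dtau = 0.5000, dq/dtau = 0.7500
step 2:
  k1: at (p, q) = (-0.875000, 0.437500), (dp/dtau, dq/dtau) = (0.500000, 0.750000); Gamma_ppp = 0.000000, Gamma_ppq = 0.000000, Gamma_pqq = 0.000000, Gamma_qpp = 0.000000, Gamma_qpq = 0.000000, Gamma_qqq = 0.000000; k1 = (0.500000, 0.750000, 0.000000, 0.000000)
  k2: at (p, q) = (-0.812500, 0.531250), (dp/dtau, dq/dtau) = (0.500000, 0.750000); Gamma_ppp = 0.000000, Gamma_ppq = 0.000000, Gamma_pqq = 0.000000, Gamma_qpp = 0.000000, Gamma_qpq = 0.000000, Gamma_qqq = 0.000000; k2 = (0.500000, 0.750000, 0.000000, 0.000000)
  k3: at (p, q) = (-0.812500, 0.531250), (dp/dtau, dq/dtau) = (0.500000, 0.750000); Gamma_ppp = 0.000000, Gamma_ppq = 0.000000, Gamma_pqq = 0.000000, Gamma_qpp = 0.000000, Gamma_qpq = 0.000000, Gamma_qqq = 0.000000; k3 = (0.500000, 0.750000, 0.000000, 0.000000)
  k4: at (p, q) = (-0.750000, 0.625000), (dp/dtau, dq/dtau) = (0.500000, 0.750000); Gamma_ppp = 0.000000, Gamma_ppq = 0.000000, Gamma_pqq = 0.000000, Gamma_qpp = 0.000000, Gamma_qpq = 0.000000, Gamma_qqq = 0.000000; k4 = (0.500000, 0.750000, 0.000000, 0.000000)
  Y <- Y + (h/6)(k1 + 2k2 + 2k3 + k4): p = -0.7500, q = 0.6250, dp/dtau = 0.5000, dq/dtau = 0.7500
step 3:
  k1: at (p, q) = (-0.750000, 0.625000), (dp/dtau, dq/dtau) = (0.500000, 0.750000); Gamma_ppp = 0.000000, Gamma_ppq = 0.000000, Gamma_pqq = 0.000000, Gamma_qpp = 0.000000, Gamma_qpq = 0.000000, Gamma_qqq = 0.000000; k1 = (0.500000, 0.750000, 0.000000, 0.000000)
  k2: at (p, q) = (-0.687500, 0.718750), (dp/dtau, dq/dtau) = (0.500000, 0.750000); Gamma_ppp = 0.000000, Gamma_ppq = 0.000000, Gamma_pqq = 0.000000, Gamma_qpp = 0.000000, Gamma_qpq = 0.000000, Gamma_qqq = 0.000000; k2 = (0.500000, 0.750000, 0.000000, 0.000000)
  k3: at (p, q) = (-0.687500, 0.718750), (dp/dtau, dq/dtau) = (0.500000, 0.750000); Gamma_ppp = 0.000000, Gamma_ppq = 0.000000, Gamma_pqq = 0.000000, Gamma_qpp = 0.000000, Gamma_qpq = 0.000000, Gamma_qqq = 0.000000; k3 = (0.500000, 0.750000, 0.000000, 0.000000)
  k4: at (p, q) = (-0.625000, 0.812500), (dp/dtau, dq/dtau) = (0.500000, 0.750000); Gamma_ppp = 0.000000, Gamma_ppq = 0.000000, Gamma_pqq = 0.000000, Gamma_qpp = 0.000000, Gamma_qpq = 0.000000, Gamma_qqq = 0.000000; k4 = (0.500000, 0.750000, 0.000000, 0.000000)
  Y <- Y + (h/6)(k1 + 2k2 + 2k3 + k4): p = -0.6250, q = 0.8125, dp/dtau = 0.5000, dq/dtau = 0.7500


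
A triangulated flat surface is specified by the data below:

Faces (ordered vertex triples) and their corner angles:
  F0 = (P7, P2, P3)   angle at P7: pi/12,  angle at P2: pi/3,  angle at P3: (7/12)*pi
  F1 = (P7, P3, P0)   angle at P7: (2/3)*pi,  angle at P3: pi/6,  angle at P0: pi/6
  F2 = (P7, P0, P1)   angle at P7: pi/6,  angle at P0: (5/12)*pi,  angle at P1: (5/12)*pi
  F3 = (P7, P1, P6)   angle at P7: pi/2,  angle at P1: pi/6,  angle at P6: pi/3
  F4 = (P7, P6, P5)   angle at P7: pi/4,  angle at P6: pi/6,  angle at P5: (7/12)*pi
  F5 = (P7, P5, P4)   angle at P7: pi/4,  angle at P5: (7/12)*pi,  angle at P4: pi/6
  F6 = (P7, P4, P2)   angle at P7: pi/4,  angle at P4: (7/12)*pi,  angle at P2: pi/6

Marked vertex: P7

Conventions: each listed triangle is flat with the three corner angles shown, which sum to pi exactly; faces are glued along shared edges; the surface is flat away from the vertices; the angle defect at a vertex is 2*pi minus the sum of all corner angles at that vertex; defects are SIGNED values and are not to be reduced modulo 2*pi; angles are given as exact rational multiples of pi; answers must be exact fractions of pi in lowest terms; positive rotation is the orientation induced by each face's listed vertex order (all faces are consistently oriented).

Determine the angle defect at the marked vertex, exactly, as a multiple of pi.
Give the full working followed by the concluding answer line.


Sum of corner angles at P7: (13/6)*pi
defect = 2*pi - (13/6)*pi

Answer: defect(P7) = -pi/6


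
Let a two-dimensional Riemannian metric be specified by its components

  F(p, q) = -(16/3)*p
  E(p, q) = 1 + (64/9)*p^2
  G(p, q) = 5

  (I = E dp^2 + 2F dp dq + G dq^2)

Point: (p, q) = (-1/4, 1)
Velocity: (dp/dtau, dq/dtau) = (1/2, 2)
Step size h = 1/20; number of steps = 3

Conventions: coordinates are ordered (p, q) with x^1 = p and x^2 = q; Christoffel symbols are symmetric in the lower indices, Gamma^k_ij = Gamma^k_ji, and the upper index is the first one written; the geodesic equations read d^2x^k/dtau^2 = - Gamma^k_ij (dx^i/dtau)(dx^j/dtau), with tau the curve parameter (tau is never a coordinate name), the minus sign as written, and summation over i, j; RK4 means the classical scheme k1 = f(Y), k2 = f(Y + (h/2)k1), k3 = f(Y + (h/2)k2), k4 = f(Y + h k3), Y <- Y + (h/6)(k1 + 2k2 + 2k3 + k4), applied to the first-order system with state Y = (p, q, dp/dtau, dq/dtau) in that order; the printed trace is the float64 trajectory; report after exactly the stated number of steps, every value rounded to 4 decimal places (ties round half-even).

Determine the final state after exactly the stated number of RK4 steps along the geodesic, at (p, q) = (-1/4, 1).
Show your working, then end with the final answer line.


f(Y) = (dp/dtau, dq/dtau, -Gamma^p_ij Y'^i Y'^j, -Gamma^q_ij Y'^i Y'^j) with the Gammas evaluated at the stage position; h = 0.050000; intermediate values shown to 6 dp
step 0: p = -0.2500, q = 1.0000, dp/dtau = 0.5000, dq/dtau = 2.0000
step 1:
  k1: at (p, q) = (-0.250000, 1.000000), (dp/dtau, dq/dtau) = (0.500000, 2.000000); Gamma_ppp = -0.326531, Gamma_ppq = 0.000000, Gamma_pqq = 0.000000, Gamma_qpp = -0.979592, Gamma_qpq = 0.000000, Gamma_qqq = 0.000000; k1 = (0.500000, 2.000000, 0.081633, 0.244898)
  k2: at (p, q) = (-0.237500, 1.050000), (dp/dtau, dq/dtau) = (0.502041, 2.006122); Gamma_ppp = -0.312693, Gamma_ppq = 0.000000, Gamma_pqq = 0.000000, Gamma_qpp = -0.987451, Gamma_qpq = 0.000000, Gamma_qqq = 0.000000; k2 = (0.502041, 2.006122, 0.078813, 0.248882)
  k3: at (p, q) = (-0.237449, 1.050153), (dp/dtau, dq/dtau) = (0.501970, 2.006222); Gamma_ppp = -0.312636, Gamma_ppq = 0.000000, Gamma_pqq = 0.000000, Gamma_qpp = -0.987483, Gamma_qpq = 0.000000, Gamma_qqq = 0.000000; k3 = (0.501970, 2.006222, 0.078776, 0.248820)
  k4: at (p, q) = (-0.224901, 1.100311), (dp/dtau, dq/dtau) = (0.503939, 2.012441); Gamma_ppp = -0.298394, Gamma_ppq = 0.000000, Gamma_pqq = 0.000000, Gamma_qpp = -0.995083, Gamma_qpq = 0.000000, Gamma_qqq = 0.000000; k4 = (0.503939, 2.012441, 0.075779, 0.252706)
  Y <- Y + (h/6)(k1 + 2k2 + 2k3 + k4): p = -0.2249, q = 1.1003, dp/dtau = 0.5039, dq/dtau = 2.0124
step 2:
  k1: at (p, q) = (-0.224900, 1.100309), (dp/dtau, dq/dtau) = (0.503938, 2.012442); Gamma_ppp = -0.298393, Gamma_ppq = 0.000000, Gamma_pqq = 0.000000, Gamma_qpp = -0.995084, Gamma_qpq = 0.000000, Gamma_qqq = 0.000000; k1 = (0.503938, 2.012442, 0.075778, 0.252705)
  k2: at (p, q) = (-0.212302, 1.150620), (dp/dtau, dq/dtau) = (0.505833, 2.018759); Gamma_ppp = -0.283751, Gamma_ppq = 0.000000, Gamma_pqq = 0.000000, Gamma_qpp = -1.002410, Gamma_qpq = 0.000000, Gamma_qqq = 0.000000; k2 = (0.505833, 2.018759, 0.072603, 0.256483)
  k3: at (p, q) = (-0.212255, 1.150778), (dp/dtau, dq/dtau) = (0.505753, 2.018854); Gamma_ppp = -0.283696, Gamma_ppq = 0.000000, Gamma_pqq = 0.000000, Gamma_qpp = -1.002437, Gamma_qpq = 0.000000, Gamma_qqq = 0.000000; k3 = (0.505753, 2.018854, 0.072565, 0.256410)
  k4: at (p, q) = (-0.199613, 1.201252), (dp/dtau, dq/dtau) = (0.507567, 2.025262); Gamma_ppp = -0.268668, Gamma_ppq = 0.000000, Gamma_pqq = 0.000000, Gamma_qpp = -1.009462, Gamma_qpq = 0.000000, Gamma_qqq = 0.000000; k4 = (0.507567, 2.025262, 0.069215, 0.260061)
  Y <- Y + (h/6)(k1 + 2k2 + 2k3 + k4): p = -0.1996, q = 1.2013, dp/dtau = 0.5076, dq/dtau = 2.0253
step 3:
  k1: at (p, q) = (-0.199611, 1.201251), (dp/dtau, dq/dtau) = (0.507566, 2.025263); Gamma_ppp = -0.268667, Gamma_ppq = 0.000000, Gamma_pqq = 0.000000, Gamma_qpp = -1.009462, Gamma_qpq = 0.000000, Gamma_qqq = 0.000000; k1 = (0.507566, 2.025263, 0.069215, 0.260061)
  k2: at (p, q) = (-0.186922, 1.251882), (dp/dtau, dq/dtau) = (0.509296, 2.031765); Gamma_ppp = -0.253260, Gamma_ppq = 0.000000, Gamma_pqq = 0.000000, Gamma_qpp = -1.016171, Gamma_qpq = 0.000000, Gamma_qqq = 0.000000; k2 = (0.509296, 2.031765, 0.065691, 0.263577)
  k3: at (p, q) = (-0.186879, 1.252045), (dp/dtau, dq/dtau) = (0.509208, 2.031852); Gamma_ppp = -0.253207, Gamma_ppq = 0.000000, Gamma_pqq = 0.000000, Gamma_qpp = -1.016193, Gamma_qpq = 0.000000, Gamma_qqq = 0.000000; k3 = (0.509208, 2.031852, 0.065655, 0.263492)
  k4: at (p, q) = (-0.174151, 1.302843), (dp/dtau, dq/dtau) = (0.510849, 2.038438); Gamma_ppp = -0.237440, Gamma_ppq = 0.000000, Gamma_pqq = 0.000000, Gamma_qpp = -1.022560, Gamma_qpq = 0.000000, Gamma_qqq = 0.000000; k4 = (0.510849, 2.038438, 0.061964, 0.266854)
  Y <- Y + (h/6)(k1 + 2k2 + 2k3 + k4): p = -0.1741, q = 1.3028, dp/dtau = 0.5108, dq/dtau = 2.0384

Answer: p = -0.1741, q = 1.3028, dp/dtau = 0.5108, dq/dtau = 2.0384


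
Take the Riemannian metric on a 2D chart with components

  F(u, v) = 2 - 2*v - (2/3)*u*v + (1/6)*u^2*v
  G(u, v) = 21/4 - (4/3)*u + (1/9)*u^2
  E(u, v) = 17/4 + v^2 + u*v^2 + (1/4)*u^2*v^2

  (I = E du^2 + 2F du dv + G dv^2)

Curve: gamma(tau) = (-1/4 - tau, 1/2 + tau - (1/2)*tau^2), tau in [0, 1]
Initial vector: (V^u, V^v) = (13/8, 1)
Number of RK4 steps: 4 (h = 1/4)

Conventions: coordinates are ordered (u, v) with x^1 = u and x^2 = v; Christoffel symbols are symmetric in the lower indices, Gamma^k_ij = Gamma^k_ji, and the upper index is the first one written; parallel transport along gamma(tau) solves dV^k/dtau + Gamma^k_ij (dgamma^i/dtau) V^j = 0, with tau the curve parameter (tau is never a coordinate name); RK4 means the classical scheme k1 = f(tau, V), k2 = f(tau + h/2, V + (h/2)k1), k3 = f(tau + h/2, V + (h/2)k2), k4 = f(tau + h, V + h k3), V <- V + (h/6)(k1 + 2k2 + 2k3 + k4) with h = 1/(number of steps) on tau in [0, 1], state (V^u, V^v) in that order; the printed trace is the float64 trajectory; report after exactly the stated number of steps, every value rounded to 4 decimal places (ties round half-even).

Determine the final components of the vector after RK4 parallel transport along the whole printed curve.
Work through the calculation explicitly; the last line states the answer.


gamma'(tau) = (-1, 1 - tau); f(tau, V)^k = -Gamma^k_ij(gamma(tau)) gamma'^i(tau) V^j; h = 1/4; intermediate values shown to 6 dp
curve data and Christoffel symbols at the stage parameters:
  tau = 0.000000: gamma = (-0.250000, 0.500000), gamma' = (-1.000000, 1.000000); Gamma_uuu = 0.060749, Gamma_uuv = 0.122483, Gamma_uvv = -0.266813, Gamma_vuu = -0.147388, Gamma_vuv = -0.148074, Gamma_vvv = 0.051954
  tau = 0.125000: gamma = (-0.375000, 0.617188), gamma' = (-1.000000, 0.875000); Gamma_uuu = 0.068957, Gamma_uuv = 0.120053, Gamma_uvv = -0.234074, Gamma_vuu = -0.166587, Gamma_vuv = -0.142311, Gamma_vvv = 0.037934
  tau = 0.250000: gamma = (-0.500000, 0.718750), gamma' = (-1.000000, 0.750000); Gamma_uuu = 0.075529, Gamma_uuv = 0.114234, Gamma_uvv = -0.204058, Gamma_vuu = -0.179344, Gamma_vuv = -0.137484, Gamma_vvv = 0.028562
  tau = 0.375000: gamma = (-0.625000, 0.804688), gamma' = (-1.000000, 0.625000); Gamma_uuu = 0.080846, Gamma_uuv = 0.106312, Gamma_uvv = -0.175474, Gamma_vuu = -0.187272, Gamma_vuv = -0.133652, Gamma_vvv = 0.022291
  tau = 0.500000: gamma = (-0.750000, 0.875000), gamma' = (-1.000000, 0.500000); Gamma_uuu = 0.085001, Gamma_uuv = 0.097239, Gamma_uvv = -0.147298, Gamma_vuu = -0.191571, Gamma_vuv = -0.130666, Gamma_vvv = 0.017956
  tau = 0.625000: gamma = (-0.875000, 0.929688), gamma' = (-1.000000, 0.375000); Gamma_uuu = 0.087961, Gamma_uuv = 0.087766, Gamma_uvv = -0.118693, Gamma_vuu = -0.193120, Gamma_vuv = -0.128310, Gamma_vvv = 0.014633
  tau = 0.750000: gamma = (-1.000000, 0.968750), gamma' = (-1.000000, 0.250000); Gamma_uuu = 0.089659, Gamma_uuv = 0.078516, Gamma_uvv = -0.088958, Gamma_vuu = -0.192536, Gamma_vuv = -0.126384, Gamma_vvv = 0.011558
  tau = 0.875000: gamma = (-1.125000, 0.992188), gamma' = (-1.000000, 0.125000); Gamma_uuu = 0.090049, Gamma_uuv = 0.070022, Gamma_uvv = -0.057505, Gamma_vuu = -0.190215, Gamma_vuv = -0.124738, Gamma_vvv = 0.008087
  tau = 1.000000: gamma = (-1.250000, 1.000000), gamma' = (-1.000000, 0.000000); Gamma_uuu = 0.089132, Gamma_uuv = 0.062742, Gamma_uvv = -0.023850, Gamma_vuu = -0.186374, Gamma_vuv = -0.123293, Gamma_vvv = 0.003679
step 0: V^u = 1.6250, V^v = 1.0000
step 1: k1 = (0.288979, -0.198914), k2 = (0.256840, -0.241015), k3 = (0.255276, -0.239923), k4 = (0.234110, -0.278113); V <- V + (h/6)(k1 + 2k2 + 2k3 + k4): V^u = 1.6895, V^v = 0.9400
step 2: k1 = (0.234110, -0.278167), k2 = (0.220276, -0.311904), k3 = (0.219340, -0.311102), k4 = (0.210813, -0.340609); V <- V + (h/6)(k1 + 2k2 + 2k3 + k4): V^u = 1.7446, V^v = 0.8623
step 3: k1 = (0.210838, -0.340662), k2 = (0.205926, -0.366484), k3 = (0.205466, -0.365963), k4 = (0.203442, -0.388701); V <- V + (h/6)(k1 + 2k2 + 2k3 + k4): V^u = 1.7962, V^v = 0.7709
step 4: k1 = (0.203461, -0.388738), k2 = (0.203861, -0.408929), k3 = (0.203671, -0.408620), k4 = (0.206597, -0.426707); V <- V + (h/6)(k1 + 2k2 + 2k3 + k4): V^u = 1.8472, V^v = 0.6688

Answer: V^u = 1.8472, V^v = 0.6688


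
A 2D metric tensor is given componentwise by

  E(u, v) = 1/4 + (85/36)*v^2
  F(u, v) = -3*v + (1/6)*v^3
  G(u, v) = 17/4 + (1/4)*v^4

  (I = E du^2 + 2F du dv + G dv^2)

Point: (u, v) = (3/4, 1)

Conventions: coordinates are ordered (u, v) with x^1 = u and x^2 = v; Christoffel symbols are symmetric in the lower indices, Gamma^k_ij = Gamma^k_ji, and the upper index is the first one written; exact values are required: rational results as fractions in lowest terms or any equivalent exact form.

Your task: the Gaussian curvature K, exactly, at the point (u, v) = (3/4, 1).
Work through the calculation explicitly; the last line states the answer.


E = 47/18, F = -17/6, G = 9/2, EG - F^2 = 67/18 at the point
E_u = 0, E_v = 85/18, F_u = 0, F_v = -5/2, G_u = 0, G_v = 1
E_vv = 85/18, F_uv = 0, G_uu = 0
K follows from Brioschi's formula, (det M1 - det M2)/(EG - F^2)^2.
M1 = [[-E_vv/2 + F_uv - G_uu/2, E_u/2, F_u - E_v/2], [F_v - G_u/2, E, F], [G_v/2, F, G]] = [[-85/36, 0, -85/36], [-5/2, 47/18, -17/6], [1/2, -17/6, 9/2]]; det M1 = -1615/72
M2 = [[0, E_v/2, G_u/2], [E_v/2, E, F], [G_u/2, F, G]] = [[0, 85/36, 0], [85/36, 47/18, -17/6], [0, -17/6, 9/2]]; det M2 = -7225/288
det M1 - det M2 = 85/32; K = 85/32 / (67/18)^2 = 6885/35912

Answer: K = 6885/35912


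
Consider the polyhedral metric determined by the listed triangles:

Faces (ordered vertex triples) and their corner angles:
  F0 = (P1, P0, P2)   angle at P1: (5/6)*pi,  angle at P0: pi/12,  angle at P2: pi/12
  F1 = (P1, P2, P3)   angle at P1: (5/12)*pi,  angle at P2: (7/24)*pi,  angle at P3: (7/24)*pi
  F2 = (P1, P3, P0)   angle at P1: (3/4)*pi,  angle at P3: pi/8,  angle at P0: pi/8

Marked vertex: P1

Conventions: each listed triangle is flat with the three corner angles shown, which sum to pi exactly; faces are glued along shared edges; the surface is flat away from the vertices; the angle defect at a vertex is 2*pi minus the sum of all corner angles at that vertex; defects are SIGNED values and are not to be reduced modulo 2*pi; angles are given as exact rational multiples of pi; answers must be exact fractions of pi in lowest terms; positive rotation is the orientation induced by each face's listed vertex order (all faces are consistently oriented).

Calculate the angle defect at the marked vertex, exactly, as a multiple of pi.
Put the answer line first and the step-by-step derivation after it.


Answer: defect(P1) = 0

Sum of corner angles at P1: 2*pi
defect = 2*pi - 2*pi


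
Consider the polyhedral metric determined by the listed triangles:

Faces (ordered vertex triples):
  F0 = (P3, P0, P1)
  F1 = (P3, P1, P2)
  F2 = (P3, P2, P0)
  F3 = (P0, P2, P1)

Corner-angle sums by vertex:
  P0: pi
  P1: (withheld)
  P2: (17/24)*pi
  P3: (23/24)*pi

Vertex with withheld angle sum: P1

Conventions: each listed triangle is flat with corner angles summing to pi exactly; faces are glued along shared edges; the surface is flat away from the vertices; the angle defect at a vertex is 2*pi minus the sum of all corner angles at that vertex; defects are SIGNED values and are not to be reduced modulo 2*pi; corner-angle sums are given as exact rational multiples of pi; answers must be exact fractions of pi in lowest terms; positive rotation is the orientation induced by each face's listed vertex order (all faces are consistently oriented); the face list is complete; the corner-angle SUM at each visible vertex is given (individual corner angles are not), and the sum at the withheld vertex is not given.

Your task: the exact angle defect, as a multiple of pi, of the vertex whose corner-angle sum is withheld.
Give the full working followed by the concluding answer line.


V = 4, E = 6, F = 4; chi = V - E + F = 2
Gauss-Bonnet: total defect = 2*pi*chi = 4*pi; visible defects sum to (10/3)*pi

Answer: defect(P1) = (2/3)*pi


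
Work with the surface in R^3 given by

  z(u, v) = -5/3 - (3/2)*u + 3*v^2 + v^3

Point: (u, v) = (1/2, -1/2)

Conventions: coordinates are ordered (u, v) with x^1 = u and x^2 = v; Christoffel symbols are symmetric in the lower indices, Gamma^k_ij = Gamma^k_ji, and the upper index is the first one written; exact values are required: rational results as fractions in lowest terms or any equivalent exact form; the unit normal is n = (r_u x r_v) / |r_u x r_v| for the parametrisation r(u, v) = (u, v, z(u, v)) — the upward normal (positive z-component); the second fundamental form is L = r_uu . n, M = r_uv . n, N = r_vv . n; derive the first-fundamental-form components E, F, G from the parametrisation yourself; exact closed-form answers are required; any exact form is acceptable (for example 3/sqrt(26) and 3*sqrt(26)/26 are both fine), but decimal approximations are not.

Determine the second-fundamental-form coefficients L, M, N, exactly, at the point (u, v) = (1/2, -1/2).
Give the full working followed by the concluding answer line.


z_u = -3/2, z_v = -9/4, z_uu = 0, z_uv = 0, z_vv = 3
E = 13/4, F = 27/8, G = 97/16; answer radicand W^2 = 133/16
unnormalised second-form numerators: l = 0, m = 0, n = 3; L = l/sqrt(133/16), and similarly M = m/sqrt(W^2), N = n/sqrt(W^2)

Answer: L = 0, M = 0, N = 12*sqrt(133)/133


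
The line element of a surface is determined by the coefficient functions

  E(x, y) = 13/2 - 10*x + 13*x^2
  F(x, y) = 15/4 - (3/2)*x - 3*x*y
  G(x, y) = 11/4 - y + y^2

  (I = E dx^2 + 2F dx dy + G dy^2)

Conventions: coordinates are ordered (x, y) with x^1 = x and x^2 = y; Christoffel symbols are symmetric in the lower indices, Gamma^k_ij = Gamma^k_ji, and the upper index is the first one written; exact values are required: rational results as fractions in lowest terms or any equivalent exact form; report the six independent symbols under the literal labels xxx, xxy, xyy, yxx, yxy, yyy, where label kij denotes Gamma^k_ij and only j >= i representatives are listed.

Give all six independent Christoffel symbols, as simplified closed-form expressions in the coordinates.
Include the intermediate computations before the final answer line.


E = 13/2 - 10*x + 13*x^2; F = 15/4 - (3/2)*x - 3*x*y; G = 11/4 - y + y^2
Gamma^k_ij = (1/2) g^{kl} (d_i g_jl + d_j g_il - d_l g_ij), with g^inv = (1/(EG-F^2)) [[G, -F], [-F, E]]
first partials: E_x = -10 + 26*x, E_y = 0, F_x = -3/2 - 3*y, F_y = -3*x, G_x = 0, G_y = -1 + 2*y
D = EG - F^2 = 61/16 - (13/2)*y - (65/4)*x + (13/2)*y^2 + (65/2)*x*y + (67/2)*x^2 - 10*x*y^2 - 22*x^2*y + 4*x^2*y^2
expanded: Gamma^x_xx = (G E_x - 2F F_x + F E_y)/(2D), Gamma^x_xy = (G E_y - F G_x)/(2D), Gamma^x_yy = (2G F_y - G G_x - F G_y)/(2D), Gamma^y_xx = (2E F_x - E E_y - F E_x)/(2D), Gamma^y_xy = (E G_x - F E_y)/(2D), Gamma^y_yy = (E G_y - 2F F_y + F G_x)/(2D); substitute and cancel common factors

Answer: Gamma_xxx = (64*x*y^2 - 352*x*y + 536*x - 80*y^2 + 260*y - 130)/(64*x^2*y^2 - 352*x^2*y + 536*x^2 - 160*x*y^2 + 520*x*y - 260*x + 104*y^2 - 104*y + 61), Gamma_xxy = 0, Gamma_xyy = (48*x*y - 144*x - 60*y + 30)/(64*x^2*y^2 - 352*x^2*y + 536*x^2 - 160*x*y^2 + 520*x*y - 260*x + 104*y^2 - 104*y + 61), Gamma_yxx = (240*x*y - 660*x - 312*y + 144)/(64*x^2*y^2 - 352*x^2*y + 536*x^2 - 160*x*y^2 + 520*x*y - 260*x + 104*y^2 - 104*y + 61), Gamma_yxy = 0, Gamma_yyy = (64*x^2*y - 176*x^2 - 160*x*y + 260*x + 104*y - 52)/(64*x^2*y^2 - 352*x^2*y + 536*x^2 - 160*x*y^2 + 520*x*y - 260*x + 104*y^2 - 104*y + 61)
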